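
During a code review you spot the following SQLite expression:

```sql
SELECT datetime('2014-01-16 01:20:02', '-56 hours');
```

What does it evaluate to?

-56 hours from 2014-01-16 01:20:02 is 2014-01-13 17:20:02 (crosses midnight).

2014-01-13 17:20:02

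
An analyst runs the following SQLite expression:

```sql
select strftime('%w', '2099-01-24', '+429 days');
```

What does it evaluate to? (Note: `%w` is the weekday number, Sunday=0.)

First apply '+429 days': 2099-01-24 → 2100-03-29.
2100-03-29 is a Monday; with Sunday=0 that is 1.

1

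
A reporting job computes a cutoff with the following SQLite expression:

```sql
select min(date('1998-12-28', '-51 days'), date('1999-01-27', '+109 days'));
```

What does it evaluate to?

1998-11-07

date('1998-12-28', '-51 days') → 1998-11-07.
date('1999-01-27', '+109 days') → 1999-05-16.
Earlier of the two is 1998-11-07.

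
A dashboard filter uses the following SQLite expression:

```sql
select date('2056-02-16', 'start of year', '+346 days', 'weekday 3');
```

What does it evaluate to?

`start of year` rewinds 2056-02-16 to 2056-01-01.
Applying '+346 days' to 2056-01-01: counting 346 days forward gives 2056-12-12.
`weekday 3` advances to the next Wednesday; 2056-12-12 is a Tuesday, so it moves forward to 2056-12-13.

2056-12-13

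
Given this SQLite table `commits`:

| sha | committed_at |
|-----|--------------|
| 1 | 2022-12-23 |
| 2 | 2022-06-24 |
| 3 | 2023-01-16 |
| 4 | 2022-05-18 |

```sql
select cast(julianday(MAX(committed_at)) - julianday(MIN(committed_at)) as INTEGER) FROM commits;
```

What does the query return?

MIN = 2022-05-18, MAX = 2023-01-16.
13 days remain in May 2022 after the 18th (31 − 18).
Full months from June 2022 through December 2022 contribute their day counts.
Then 16 days into January 2023.
Total: 13 + 30 + 31 + 31 + 30 + 31 + 30 + 31 + 16 = 243.

243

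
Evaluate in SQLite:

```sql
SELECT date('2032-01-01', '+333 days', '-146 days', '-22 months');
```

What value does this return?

Applying '+333 days' to 2032-01-01: counting 333 days forward gives 2032-11-29.
Applying '-146 days' to 2032-11-29: counting 146 days back gives 2032-07-06.
Adding -22 months to 2032-07-06 gives 2030-09-06.

2030-09-06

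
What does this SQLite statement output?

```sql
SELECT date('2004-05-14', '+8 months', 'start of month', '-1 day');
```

Adding +8 months to 2004-05-14 gives 2005-01-14.
`start of month` rewinds 2005-01-14 to 2005-01-01.
Going back 1 day from 2005-01-01 reaches 2004-12-31 (last day of December, 31 days).

2004-12-31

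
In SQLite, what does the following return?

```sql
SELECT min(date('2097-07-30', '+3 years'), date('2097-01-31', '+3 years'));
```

date('2097-07-30', '+3 years') → 2100-07-30.
date('2097-01-31', '+3 years') → 2100-01-31.
Earlier of the two is 2100-01-31.

2100-01-31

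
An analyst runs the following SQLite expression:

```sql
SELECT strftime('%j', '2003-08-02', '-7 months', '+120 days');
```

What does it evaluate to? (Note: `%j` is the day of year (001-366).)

122

First apply '-7 months', '+120 days': 2003-08-02 → 2003-05-02.
Day-of-year for 2003-05-02: days since 2003-01-01 inclusive = 122, zero-padded to 122.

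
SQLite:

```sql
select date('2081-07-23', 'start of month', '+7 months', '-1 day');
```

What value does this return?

`start of month` rewinds 2081-07-23 to 2081-07-01.
Adding +7 months to 2081-07-01 gives 2082-02-01.
Going back 1 day from 2082-02-01 reaches 2082-01-31 (last day of January, 31 days).

2082-01-31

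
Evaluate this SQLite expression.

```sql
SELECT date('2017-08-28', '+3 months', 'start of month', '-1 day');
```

2017-10-31

Adding +3 months to 2017-08-28 gives 2017-11-28.
`start of month` rewinds 2017-11-28 to 2017-11-01.
Going back 1 day from 2017-11-01 reaches 2017-10-31 (last day of October, 31 days).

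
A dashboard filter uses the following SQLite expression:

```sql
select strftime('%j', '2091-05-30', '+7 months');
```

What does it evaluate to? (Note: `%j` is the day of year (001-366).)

First apply '+7 months': 2091-05-30 → 2091-12-30.
Day-of-year for 2091-12-30: days since 2091-01-01 inclusive = 364, zero-padded to 364.

364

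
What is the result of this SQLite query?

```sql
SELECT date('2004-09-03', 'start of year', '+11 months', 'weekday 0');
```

2004-12-05

`start of year` rewinds 2004-09-03 to 2004-01-01.
Adding +11 months to 2004-01-01 gives 2004-12-01.
`weekday 0` advances to the next Sunday; 2004-12-01 is a Wednesday, so it moves forward to 2004-12-05.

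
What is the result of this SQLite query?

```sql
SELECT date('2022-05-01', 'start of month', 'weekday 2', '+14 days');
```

`start of month` rewinds 2022-05-01 to 2022-05-01.
`weekday 2` advances to the next Tuesday; 2022-05-01 is a Sunday, so it moves forward to 2022-05-03.
Advancing 14 more days within May lands on 2022-05-17.

2022-05-17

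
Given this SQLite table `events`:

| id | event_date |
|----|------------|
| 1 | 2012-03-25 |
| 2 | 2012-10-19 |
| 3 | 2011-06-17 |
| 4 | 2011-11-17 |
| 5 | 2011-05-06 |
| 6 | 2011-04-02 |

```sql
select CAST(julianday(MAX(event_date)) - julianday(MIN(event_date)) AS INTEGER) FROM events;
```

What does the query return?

MIN = 2011-04-02, MAX = 2012-10-19.
28 days remain in April 2011 after the 2nd (30 − 2).
Full months from May 2011 through September 2012 contribute their day counts.
Then 19 days into October 2012.
Total: 28 + 31 + 30 + 31 + 31 + 30 + 31 + 30 + 31 + 31 + 29 + 31 + 30 + 31 + 30 + 31 + 31 + 30 + 19 = 566.

566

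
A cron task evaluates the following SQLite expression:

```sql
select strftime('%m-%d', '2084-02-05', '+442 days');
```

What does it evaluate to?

First apply '+442 days': 2084-02-05 → 2085-04-22.
`%m-%d` extracts the month-day: 04-22.

04-22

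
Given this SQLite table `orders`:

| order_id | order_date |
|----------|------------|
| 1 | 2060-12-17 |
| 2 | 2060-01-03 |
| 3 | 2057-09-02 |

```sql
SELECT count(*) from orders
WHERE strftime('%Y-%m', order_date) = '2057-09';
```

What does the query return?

1

Rows with year-month 2057-09: 2057-09-02 → 1.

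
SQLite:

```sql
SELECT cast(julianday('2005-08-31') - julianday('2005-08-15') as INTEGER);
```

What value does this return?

16

Both dates are in August 2005: 31 − 15 = 16.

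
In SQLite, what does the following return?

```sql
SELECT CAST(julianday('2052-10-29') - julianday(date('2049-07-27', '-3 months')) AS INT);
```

1281

Adding -3 months to 2049-07-27 gives 2049-04-27.
3 days remain in April 2049 after the 27th (30 − 27).
Full months from May 2049 through September 2052 contribute their day counts.
Then 29 days into October 2052.
Total: 3 + 31 + 30 + 31 + 31 + 30 + 31 + 30 + 31 + 31 + 28 + 31 + 30 + 31 + 30 + 31 + 31 + 30 + 31 + 30 + 31 + 31 + 28 + 31 + 30 + 31 + 30 + 31 + 31 + 30 + 31 + 30 + 31 + 31 + 29 + 31 + 30 + 31 + 30 + 31 + 31 + 30 + 29 = 1281.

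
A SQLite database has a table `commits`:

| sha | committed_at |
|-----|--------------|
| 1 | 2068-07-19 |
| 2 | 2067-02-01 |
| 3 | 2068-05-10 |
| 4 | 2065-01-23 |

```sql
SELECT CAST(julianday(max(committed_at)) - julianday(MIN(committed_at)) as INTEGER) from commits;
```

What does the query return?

1273

MIN = 2065-01-23, MAX = 2068-07-19.
8 days remain in January 2065 after the 23rd (31 − 23).
Full months from February 2065 through June 2068 contribute their day counts.
Then 19 days into July 2068.
Total: 8 + 28 + 31 + 30 + 31 + 30 + 31 + 31 + 30 + 31 + 30 + 31 + 31 + 28 + 31 + 30 + 31 + 30 + 31 + 31 + 30 + 31 + 30 + 31 + 31 + 28 + 31 + 30 + 31 + 30 + 31 + 31 + 30 + 31 + 30 + 31 + 31 + 29 + 31 + 30 + 31 + 30 + 19 = 1273.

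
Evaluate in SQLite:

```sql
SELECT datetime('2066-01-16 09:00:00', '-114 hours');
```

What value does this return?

2066-01-11 15:00:00

-114 hours from 2066-01-16 09:00:00 is 2066-01-11 15:00:00 (crosses midnight).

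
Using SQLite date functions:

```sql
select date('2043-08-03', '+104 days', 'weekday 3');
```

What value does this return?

2043-11-18

Applying '+104 days' to 2043-08-03: counting 104 days forward gives 2043-11-15.
`weekday 3` advances to the next Wednesday; 2043-11-15 is a Sunday, so it moves forward to 2043-11-18.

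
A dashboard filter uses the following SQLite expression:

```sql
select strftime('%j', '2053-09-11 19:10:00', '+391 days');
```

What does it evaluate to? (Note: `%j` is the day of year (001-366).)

280

First apply '+391 days': 2053-09-11 19:10:00 → 2054-10-07 19:10:00.
Day-of-year for 2054-10-07: days since 2054-01-01 inclusive = 280, zero-padded to 280.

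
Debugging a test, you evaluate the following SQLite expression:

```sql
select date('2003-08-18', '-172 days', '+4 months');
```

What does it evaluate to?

Applying '-172 days' to 2003-08-18: counting 172 days back gives 2003-02-27.
Adding +4 months to 2003-02-27 gives 2003-06-27.

2003-06-27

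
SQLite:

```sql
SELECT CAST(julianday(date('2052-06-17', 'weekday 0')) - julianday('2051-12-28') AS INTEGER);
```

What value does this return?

`weekday 0` advances to the next Sunday; 2052-06-17 is a Monday, so it moves forward to 2052-06-23.
3 days remain in December 2051 after the 28th (31 − 28).
January 2052: 31 days.
February 2052: 29 days (leap year).
March 2052: 31 days.
April 2052: 30 days.
May 2052: 31 days.
Then 23 days into June 2052.
Total: 3 + 31 + 29 + 31 + 30 + 31 + 23 = 178.

178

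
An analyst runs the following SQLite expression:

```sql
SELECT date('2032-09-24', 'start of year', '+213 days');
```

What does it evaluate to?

`start of year` rewinds 2032-09-24 to 2032-01-01.
Applying '+213 days' to 2032-01-01: counting 213 days forward gives 2032-08-01.

2032-08-01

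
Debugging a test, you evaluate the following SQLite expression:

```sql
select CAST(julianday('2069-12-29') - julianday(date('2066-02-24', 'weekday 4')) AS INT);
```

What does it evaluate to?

`weekday 4` advances to the next Thursday; 2066-02-24 is a Wednesday, so it moves forward to 2066-02-25.
3 days remain in February 2066 after the 25th (28 − 25).
Full months from March 2066 through November 2069 contribute their day counts.
Then 29 days into December 2069.
Total: 3 + 31 + 30 + 31 + 30 + 31 + 31 + 30 + 31 + 30 + 31 + 31 + 28 + 31 + 30 + 31 + 30 + 31 + 31 + 30 + 31 + 30 + 31 + 31 + 29 + 31 + 30 + 31 + 30 + 31 + 31 + 30 + 31 + 30 + 31 + 31 + 28 + 31 + 30 + 31 + 30 + 31 + 31 + 30 + 31 + 30 + 29 = 1403.

1403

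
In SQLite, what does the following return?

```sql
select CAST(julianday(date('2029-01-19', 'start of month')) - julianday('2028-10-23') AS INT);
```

`start of month` rewinds 2029-01-19 to 2029-01-01.
8 days remain in October 2028 after the 23rd (31 − 23).
November 2028: 30 days.
December 2028: 31 days.
Then 1 day into January 2029.
Total: 8 + 30 + 31 + 1 = 70.

70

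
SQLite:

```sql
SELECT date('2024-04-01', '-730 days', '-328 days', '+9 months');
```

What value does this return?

2022-02-09

Applying '-730 days' to 2024-04-01: counting 730 days back gives 2022-04-02.
Applying '-328 days' to 2022-04-02: counting 328 days back gives 2021-05-09.
Adding +9 months to 2021-05-09 gives 2022-02-09.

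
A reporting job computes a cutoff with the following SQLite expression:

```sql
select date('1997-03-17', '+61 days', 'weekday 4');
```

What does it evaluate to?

Applying '+61 days' to 1997-03-17: counting 61 days forward gives 1997-05-17.
`weekday 4` advances to the next Thursday; 1997-05-17 is a Saturday, so it moves forward to 1997-05-22.

1997-05-22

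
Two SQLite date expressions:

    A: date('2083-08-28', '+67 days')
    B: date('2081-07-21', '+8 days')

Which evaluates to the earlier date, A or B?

A = 2083-11-03.
B = 2081-07-29.
B is earlier.

B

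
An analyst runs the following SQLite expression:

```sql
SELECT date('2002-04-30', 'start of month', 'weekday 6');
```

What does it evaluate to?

`start of month` rewinds 2002-04-30 to 2002-04-01.
`weekday 6` advances to the next Saturday; 2002-04-01 is a Monday, so it moves forward to 2002-04-06.

2002-04-06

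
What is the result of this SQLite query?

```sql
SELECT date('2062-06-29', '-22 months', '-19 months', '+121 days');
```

Adding -22 months to 2062-06-29 gives 2060-08-29.
Adding -19 months to 2060-08-29 gives 2059-01-29.
Applying '+121 days' to 2059-01-29: counting 121 days forward gives 2059-05-30.

2059-05-30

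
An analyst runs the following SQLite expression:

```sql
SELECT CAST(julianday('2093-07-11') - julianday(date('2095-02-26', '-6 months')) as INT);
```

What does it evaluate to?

Adding -6 months to 2095-02-26 gives 2094-08-26.
20 days remain in July 2093 after the 11th (31 − 11).
Full months from August 2093 through July 2094 contribute their day counts.
Then 26 days into August 2094.
Total: 20 + 31 + 30 + 31 + 30 + 31 + 31 + 28 + 31 + 30 + 31 + 30 + 31 + 26 = 411.
The subtraction is earlier − later, so the result is −411 → -411.

-411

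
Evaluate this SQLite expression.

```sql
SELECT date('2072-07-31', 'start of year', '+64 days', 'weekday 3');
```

`start of year` rewinds 2072-07-31 to 2072-01-01.
Applying '+64 days' to 2072-01-01: counting 64 days forward gives 2072-03-05.
`weekday 3` advances to the next Wednesday; 2072-03-05 is a Saturday, so it moves forward to 2072-03-09.

2072-03-09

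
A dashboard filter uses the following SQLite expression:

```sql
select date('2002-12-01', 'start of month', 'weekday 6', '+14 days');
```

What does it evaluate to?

2002-12-21

`start of month` rewinds 2002-12-01 to 2002-12-01.
`weekday 6` advances to the next Saturday; 2002-12-01 is a Sunday, so it moves forward to 2002-12-07.
Advancing 14 more days within December lands on 2002-12-21.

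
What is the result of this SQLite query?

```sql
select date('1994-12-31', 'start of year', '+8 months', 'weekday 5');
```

`start of year` rewinds 1994-12-31 to 1994-01-01.
Adding +8 months to 1994-01-01 gives 1994-09-01.
`weekday 5` advances to the next Friday; 1994-09-01 is a Thursday, so it moves forward to 1994-09-02.

1994-09-02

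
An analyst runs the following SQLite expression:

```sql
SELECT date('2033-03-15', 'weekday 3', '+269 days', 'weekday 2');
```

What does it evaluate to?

2033-12-13

`weekday 3` advances to the next Wednesday; 2033-03-15 is a Tuesday, so it moves forward to 2033-03-16.
Applying '+269 days' to 2033-03-16: counting 269 days forward gives 2033-12-10.
`weekday 2` advances to the next Tuesday; 2033-12-10 is a Saturday, so it moves forward to 2033-12-13.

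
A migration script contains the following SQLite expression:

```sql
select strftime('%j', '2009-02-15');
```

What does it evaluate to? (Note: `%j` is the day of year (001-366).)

046

Day-of-year for 2009-02-15: days since 2009-01-01 inclusive = 46, zero-padded to 046.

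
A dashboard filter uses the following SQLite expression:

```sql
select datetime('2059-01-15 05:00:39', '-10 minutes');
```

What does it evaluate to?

-10 minutes from 2059-01-15 05:00:39 is 2059-01-15 04:50:39.

2059-01-15 04:50:39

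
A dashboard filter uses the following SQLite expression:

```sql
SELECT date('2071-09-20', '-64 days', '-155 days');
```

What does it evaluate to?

Applying '-64 days' to 2071-09-20: counting 64 days back gives 2071-07-18.
Applying '-155 days' to 2071-07-18: counting 155 days back gives 2071-02-13.

2071-02-13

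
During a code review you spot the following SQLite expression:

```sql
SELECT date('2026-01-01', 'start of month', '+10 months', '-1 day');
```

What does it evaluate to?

2026-10-31

`start of month` rewinds 2026-01-01 to 2026-01-01.
Adding +10 months to 2026-01-01 gives 2026-11-01.
Going back 1 day from 2026-11-01 reaches 2026-10-31 (last day of October, 31 days).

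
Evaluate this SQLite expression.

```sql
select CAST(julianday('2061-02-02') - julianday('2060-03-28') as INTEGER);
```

311

3 days remain in March 2060 after the 28th (31 − 28).
Full months from April 2060 through January 2061 contribute their day counts.
Then 2 days into February 2061.
Total: 3 + 30 + 31 + 30 + 31 + 31 + 30 + 31 + 30 + 31 + 31 + 2 = 311.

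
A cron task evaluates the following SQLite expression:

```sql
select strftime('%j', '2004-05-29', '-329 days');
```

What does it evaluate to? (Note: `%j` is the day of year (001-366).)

First apply '-329 days': 2004-05-29 → 2003-07-05.
Day-of-year for 2003-07-05: days since 2003-01-01 inclusive = 186, zero-padded to 186.

186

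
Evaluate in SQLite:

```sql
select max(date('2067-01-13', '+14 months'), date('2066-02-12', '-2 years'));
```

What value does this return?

date('2067-01-13', '+14 months') → 2068-03-13.
date('2066-02-12', '-2 years') → 2064-02-12.
Later of the two is 2068-03-13.

2068-03-13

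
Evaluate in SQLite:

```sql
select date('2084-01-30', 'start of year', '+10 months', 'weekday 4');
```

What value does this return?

2084-11-02

`start of year` rewinds 2084-01-30 to 2084-01-01.
Adding +10 months to 2084-01-01 gives 2084-11-01.
`weekday 4` advances to the next Thursday; 2084-11-01 is a Wednesday, so it moves forward to 2084-11-02.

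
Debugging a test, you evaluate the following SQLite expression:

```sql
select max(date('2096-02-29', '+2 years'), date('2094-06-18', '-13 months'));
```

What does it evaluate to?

2098-03-01

date('2096-02-29', '+2 years') → 2098-03-01.
date('2094-06-18', '-13 months') → 2093-05-18.
Later of the two is 2098-03-01.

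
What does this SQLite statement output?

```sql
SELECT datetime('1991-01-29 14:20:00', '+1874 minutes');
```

1991-01-30 21:34:00

1874 minutes = 31h 14m; +1874 minutes from 1991-01-29 14:20:00 is 1991-01-30 21:34:00 (crosses midnight).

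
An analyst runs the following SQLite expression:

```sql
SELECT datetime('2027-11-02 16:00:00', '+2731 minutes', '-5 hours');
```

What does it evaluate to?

2027-11-04 08:31:00

2731 minutes = 45h 31m; +2731 minutes from 2027-11-02 16:00:00 is 2027-11-04 13:31:00 (crosses midnight).
-5 hours from 2027-11-04 13:31:00 is 2027-11-04 08:31:00.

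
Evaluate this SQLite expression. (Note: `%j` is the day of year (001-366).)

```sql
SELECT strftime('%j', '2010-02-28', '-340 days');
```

084

First apply '-340 days': 2010-02-28 → 2009-03-25.
Day-of-year for 2009-03-25: days since 2009-01-01 inclusive = 84, zero-padded to 084.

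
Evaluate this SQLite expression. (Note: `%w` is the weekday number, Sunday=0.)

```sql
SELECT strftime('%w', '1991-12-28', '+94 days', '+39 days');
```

First apply '+94 days', '+39 days': 1991-12-28 → 1992-05-09.
1992-05-09 is a Saturday; with Sunday=0 that is 6.

6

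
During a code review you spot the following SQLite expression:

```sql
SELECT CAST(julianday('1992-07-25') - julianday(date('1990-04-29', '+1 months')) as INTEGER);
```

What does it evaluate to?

788

Adding +1 month to 1990-04-29 gives 1990-05-29.
2 days remain in May 1990 after the 29th (31 − 29).
Full months from June 1990 through June 1992 contribute their day counts.
Then 25 days into July 1992.
Total: 2 + 30 + 31 + 31 + 30 + 31 + 30 + 31 + 31 + 28 + 31 + 30 + 31 + 30 + 31 + 31 + 30 + 31 + 30 + 31 + 31 + 29 + 31 + 30 + 31 + 30 + 25 = 788.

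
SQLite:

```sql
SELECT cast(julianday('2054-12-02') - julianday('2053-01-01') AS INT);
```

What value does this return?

30 days remain in January 2053 after the 1st (31 − 1).
Full months from February 2053 through November 2054 contribute their day counts.
Then 2 days into December 2054.
Total: 30 + 28 + 31 + 30 + 31 + 30 + 31 + 31 + 30 + 31 + 30 + 31 + 31 + 28 + 31 + 30 + 31 + 30 + 31 + 31 + 30 + 31 + 30 + 2 = 700.

700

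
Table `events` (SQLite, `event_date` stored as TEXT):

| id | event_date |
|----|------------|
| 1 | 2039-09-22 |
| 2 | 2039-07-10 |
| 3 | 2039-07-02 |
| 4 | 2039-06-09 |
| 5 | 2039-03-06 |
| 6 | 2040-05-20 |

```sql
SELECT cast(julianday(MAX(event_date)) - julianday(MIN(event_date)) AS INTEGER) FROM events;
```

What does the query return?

441

MIN = 2039-03-06, MAX = 2040-05-20.
25 days remain in March 2039 after the 6th (31 − 6).
Full months from April 2039 through April 2040 contribute their day counts.
Then 20 days into May 2040.
Total: 25 + 30 + 31 + 30 + 31 + 31 + 30 + 31 + 30 + 31 + 31 + 29 + 31 + 30 + 20 = 441.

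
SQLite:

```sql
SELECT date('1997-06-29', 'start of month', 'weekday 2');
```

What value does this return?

`start of month` rewinds 1997-06-29 to 1997-06-01.
`weekday 2` advances to the next Tuesday; 1997-06-01 is a Sunday, so it moves forward to 1997-06-03.

1997-06-03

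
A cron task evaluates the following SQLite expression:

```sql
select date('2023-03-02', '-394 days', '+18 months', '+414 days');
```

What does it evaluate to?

2024-09-18

Applying '-394 days' to 2023-03-02: counting 394 days back gives 2022-02-01.
Adding +18 months to 2022-02-01 gives 2023-08-01.
Applying '+414 days' to 2023-08-01: counting 414 days forward gives 2024-09-18.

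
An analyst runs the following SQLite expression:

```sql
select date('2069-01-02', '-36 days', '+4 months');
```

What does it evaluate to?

2069-03-27

Going back 2 days from 2069-01-02 reaches 2068-12-31 (last day of December, 31 days).
Going back 31 days from 2068-12-31 reaches 2068-11-30 (last day of November, 30 days).
Going back 3 days within November lands on 2068-11-27.
Adding +4 months to 2068-11-27 gives 2069-03-27.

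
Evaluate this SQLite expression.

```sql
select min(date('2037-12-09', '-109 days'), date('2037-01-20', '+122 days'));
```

date('2037-12-09', '-109 days') → 2037-08-22.
date('2037-01-20', '+122 days') → 2037-05-22.
Earlier of the two is 2037-05-22.

2037-05-22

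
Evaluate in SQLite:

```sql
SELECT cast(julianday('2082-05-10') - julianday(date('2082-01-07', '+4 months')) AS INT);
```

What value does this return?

Adding +4 months to 2082-01-07 gives 2082-05-07.
Both dates are in May 2082: 10 − 7 = 3.

3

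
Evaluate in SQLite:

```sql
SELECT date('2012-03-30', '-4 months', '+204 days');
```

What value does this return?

2012-06-21

Adding -4 months to 2012-03-30 gives 2011-11-30.
Applying '+204 days' to 2011-11-30: counting 204 days forward gives 2012-06-21.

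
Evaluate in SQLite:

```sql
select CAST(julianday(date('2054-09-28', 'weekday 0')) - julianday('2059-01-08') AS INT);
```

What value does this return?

-1557

`weekday 0` advances to the next Sunday; 2054-09-28 is a Monday, so it moves forward to 2054-10-04.
27 days remain in October 2054 after the 4th (31 − 4).
Full months from November 2054 through December 2058 contribute their day counts.
Then 8 days into January 2059.
Total: 27 + 30 + 31 + 31 + 28 + 31 + 30 + 31 + 30 + 31 + 31 + 30 + 31 + 30 + 31 + 31 + 29 + 31 + 30 + 31 + 30 + 31 + 31 + 30 + 31 + 30 + 31 + 31 + 28 + 31 + 30 + 31 + 30 + 31 + 31 + 30 + 31 + 30 + 31 + 31 + 28 + 31 + 30 + 31 + 30 + 31 + 31 + 30 + 31 + 30 + 31 + 8 = 1557.
The subtraction is earlier − later, so the result is −1557 → -1557.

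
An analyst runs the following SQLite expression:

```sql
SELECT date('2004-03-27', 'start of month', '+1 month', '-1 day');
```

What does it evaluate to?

`start of month` rewinds 2004-03-27 to 2004-03-01.
Adding +1 month to 2004-03-01 gives 2004-04-01.
Going back 1 day from 2004-04-01 reaches 2004-03-31 (last day of March, 31 days).

2004-03-31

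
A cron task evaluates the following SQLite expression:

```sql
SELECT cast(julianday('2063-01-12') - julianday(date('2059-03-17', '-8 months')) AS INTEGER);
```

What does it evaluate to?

1640

Adding -8 months to 2059-03-17 gives 2058-07-17.
14 days remain in July 2058 after the 17th (31 − 17).
Full months from August 2058 through December 2062 contribute their day counts.
Then 12 days into January 2063.
Total: 14 + 31 + 30 + 31 + 30 + 31 + 31 + 28 + 31 + 30 + 31 + 30 + 31 + 31 + 30 + 31 + 30 + 31 + 31 + 29 + 31 + 30 + 31 + 30 + 31 + 31 + 30 + 31 + 30 + 31 + 31 + 28 + 31 + 30 + 31 + 30 + 31 + 31 + 30 + 31 + 30 + 31 + 31 + 28 + 31 + 30 + 31 + 30 + 31 + 31 + 30 + 31 + 30 + 31 + 12 = 1640.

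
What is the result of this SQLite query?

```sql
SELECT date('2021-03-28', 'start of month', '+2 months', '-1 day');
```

`start of month` rewinds 2021-03-28 to 2021-03-01.
Adding +2 months to 2021-03-01 gives 2021-05-01.
Going back 1 day from 2021-05-01 reaches 2021-04-30 (last day of April, 30 days).

2021-04-30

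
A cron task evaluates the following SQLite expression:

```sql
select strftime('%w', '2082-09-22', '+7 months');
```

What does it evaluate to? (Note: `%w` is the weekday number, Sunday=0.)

4

First apply '+7 months': 2082-09-22 → 2083-04-22.
2083-04-22 is a Thursday; with Sunday=0 that is 4.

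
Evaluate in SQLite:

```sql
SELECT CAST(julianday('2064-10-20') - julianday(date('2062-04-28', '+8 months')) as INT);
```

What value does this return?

662

Adding +8 months to 2062-04-28 gives 2062-12-28.
3 days remain in December 2062 after the 28th (31 − 28).
Full months from January 2063 through September 2064 contribute their day counts.
Then 20 days into October 2064.
Total: 3 + 31 + 28 + 31 + 30 + 31 + 30 + 31 + 31 + 30 + 31 + 30 + 31 + 31 + 29 + 31 + 30 + 31 + 30 + 31 + 31 + 30 + 20 = 662.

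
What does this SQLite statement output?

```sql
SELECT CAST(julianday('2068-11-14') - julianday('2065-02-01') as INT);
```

27 days remain in February 2065 after the 1st (28 − 1).
Full months from March 2065 through October 2068 contribute their day counts.
Then 14 days into November 2068.
Total: 27 + 31 + 30 + 31 + 30 + 31 + 31 + 30 + 31 + 30 + 31 + 31 + 28 + 31 + 30 + 31 + 30 + 31 + 31 + 30 + 31 + 30 + 31 + 31 + 28 + 31 + 30 + 31 + 30 + 31 + 31 + 30 + 31 + 30 + 31 + 31 + 29 + 31 + 30 + 31 + 30 + 31 + 31 + 30 + 31 + 14 = 1382.

1382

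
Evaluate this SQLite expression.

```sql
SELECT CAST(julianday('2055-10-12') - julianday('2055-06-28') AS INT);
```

106

2 days remain in June 2055 after the 28th (30 − 28).
July 2055: 31 days.
August 2055: 31 days.
September 2055: 30 days.
Then 12 days into October 2055.
Total: 2 + 31 + 31 + 30 + 12 = 106.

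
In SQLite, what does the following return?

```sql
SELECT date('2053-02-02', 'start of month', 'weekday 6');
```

`start of month` rewinds 2053-02-02 to 2053-02-01.
`weekday 6` advances to the next Saturday; 2053-02-01 is already a Saturday, so it stays at 2053-02-01.

2053-02-01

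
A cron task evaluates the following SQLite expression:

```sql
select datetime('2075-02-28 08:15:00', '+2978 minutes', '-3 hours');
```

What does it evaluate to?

2978 minutes = 49h 38m; +2978 minutes from 2075-02-28 08:15:00 is 2075-03-02 09:53:00 (crosses midnight).
-3 hours from 2075-03-02 09:53:00 is 2075-03-02 06:53:00.

2075-03-02 06:53:00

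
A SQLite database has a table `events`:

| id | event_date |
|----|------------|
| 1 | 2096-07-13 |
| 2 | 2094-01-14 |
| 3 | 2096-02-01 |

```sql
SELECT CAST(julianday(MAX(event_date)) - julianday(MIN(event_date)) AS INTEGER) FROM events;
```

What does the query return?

911

MIN = 2094-01-14, MAX = 2096-07-13.
17 days remain in January 2094 after the 14th (31 − 14).
Full months from February 2094 through June 2096 contribute their day counts.
Then 13 days into July 2096.
Total: 17 + 28 + 31 + 30 + 31 + 30 + 31 + 31 + 30 + 31 + 30 + 31 + 31 + 28 + 31 + 30 + 31 + 30 + 31 + 31 + 30 + 31 + 30 + 31 + 31 + 29 + 31 + 30 + 31 + 30 + 13 = 911.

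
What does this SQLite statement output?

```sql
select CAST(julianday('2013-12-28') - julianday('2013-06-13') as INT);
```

17 days remain in June 2013 after the 13th (30 − 13).
July 2013: 31 days.
August 2013: 31 days.
September 2013: 30 days.
October 2013: 31 days.
November 2013: 30 days.
Then 28 days into December 2013.
Total: 17 + 31 + 31 + 30 + 31 + 30 + 28 = 198.

198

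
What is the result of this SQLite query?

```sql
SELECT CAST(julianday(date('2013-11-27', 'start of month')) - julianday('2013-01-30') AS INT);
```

275

`start of month` rewinds 2013-11-27 to 2013-11-01.
1 day remains in January 2013 after the 30th (31 − 30).
Full months from February 2013 through October 2013 contribute their day counts.
Then 1 day into November 2013.
Total: 1 + 28 + 31 + 30 + 31 + 30 + 31 + 31 + 30 + 31 + 1 = 275.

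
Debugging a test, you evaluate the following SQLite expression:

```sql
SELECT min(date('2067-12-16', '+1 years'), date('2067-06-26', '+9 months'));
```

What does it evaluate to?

date('2067-12-16', '+1 years') → 2068-12-16.
date('2067-06-26', '+9 months') → 2068-03-26.
Earlier of the two is 2068-03-26.

2068-03-26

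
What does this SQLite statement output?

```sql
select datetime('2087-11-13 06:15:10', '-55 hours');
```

-55 hours from 2087-11-13 06:15:10 is 2087-11-10 23:15:10 (crosses midnight).

2087-11-10 23:15:10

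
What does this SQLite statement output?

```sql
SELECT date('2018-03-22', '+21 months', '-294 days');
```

Adding +21 months to 2018-03-22 gives 2019-12-22.
Applying '-294 days' to 2019-12-22: counting 294 days back gives 2019-03-03.

2019-03-03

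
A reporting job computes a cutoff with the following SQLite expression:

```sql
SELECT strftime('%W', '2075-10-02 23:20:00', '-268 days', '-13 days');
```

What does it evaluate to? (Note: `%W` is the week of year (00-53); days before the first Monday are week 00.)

First apply '-268 days', '-13 days': 2075-10-02 23:20:00 → 2074-12-25 23:20:00.
2074-12-25 is a Tuesday. SQLite's %W counts Mondays since the year started; the result is 52.

52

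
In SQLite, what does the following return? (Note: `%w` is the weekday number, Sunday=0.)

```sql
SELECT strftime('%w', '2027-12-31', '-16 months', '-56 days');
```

First apply '-16 months', '-56 days': 2027-12-31 → 2026-07-06.
2026-07-06 is a Monday; with Sunday=0 that is 1.

1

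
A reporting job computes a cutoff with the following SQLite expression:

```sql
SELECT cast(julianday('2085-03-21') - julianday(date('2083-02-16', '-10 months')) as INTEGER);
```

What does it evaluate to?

Adding -10 months to 2083-02-16 gives 2082-04-16.
14 days remain in April 2082 after the 16th (30 − 16).
Full months from May 2082 through February 2085 contribute their day counts.
Then 21 days into March 2085.
Total: 14 + 31 + 30 + 31 + 31 + 30 + 31 + 30 + 31 + 31 + 28 + 31 + 30 + 31 + 30 + 31 + 31 + 30 + 31 + 30 + 31 + 31 + 29 + 31 + 30 + 31 + 30 + 31 + 31 + 30 + 31 + 30 + 31 + 31 + 28 + 21 = 1070.

1070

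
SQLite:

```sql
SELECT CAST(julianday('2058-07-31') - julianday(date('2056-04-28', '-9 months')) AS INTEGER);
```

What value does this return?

Adding -9 months to 2056-04-28 gives 2055-07-28.
3 days remain in July 2055 after the 28th (31 − 28).
Full months from August 2055 through June 2058 contribute their day counts.
Then 31 days into July 2058.
Total: 3 + 31 + 30 + 31 + 30 + 31 + 31 + 29 + 31 + 30 + 31 + 30 + 31 + 31 + 30 + 31 + 30 + 31 + 31 + 28 + 31 + 30 + 31 + 30 + 31 + 31 + 30 + 31 + 30 + 31 + 31 + 28 + 31 + 30 + 31 + 30 + 31 = 1099.

1099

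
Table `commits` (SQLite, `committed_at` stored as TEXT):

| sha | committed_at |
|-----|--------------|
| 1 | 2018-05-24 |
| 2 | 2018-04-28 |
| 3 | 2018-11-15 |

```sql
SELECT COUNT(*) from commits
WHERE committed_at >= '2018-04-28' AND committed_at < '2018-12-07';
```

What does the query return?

3

Rows in [2018-04-28, 2018-12-07): 2018-05-24, 2018-04-28, 2018-11-15 → 3 rows.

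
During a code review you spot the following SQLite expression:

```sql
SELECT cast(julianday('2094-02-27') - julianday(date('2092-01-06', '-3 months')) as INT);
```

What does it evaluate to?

Adding -3 months to 2092-01-06 gives 2091-10-06.
25 days remain in October 2091 after the 6th (31 − 6).
Full months from November 2091 through January 2094 contribute their day counts.
Then 27 days into February 2094.
Total: 25 + 30 + 31 + 31 + 29 + 31 + 30 + 31 + 30 + 31 + 31 + 30 + 31 + 30 + 31 + 31 + 28 + 31 + 30 + 31 + 30 + 31 + 31 + 30 + 31 + 30 + 31 + 31 + 27 = 875.

875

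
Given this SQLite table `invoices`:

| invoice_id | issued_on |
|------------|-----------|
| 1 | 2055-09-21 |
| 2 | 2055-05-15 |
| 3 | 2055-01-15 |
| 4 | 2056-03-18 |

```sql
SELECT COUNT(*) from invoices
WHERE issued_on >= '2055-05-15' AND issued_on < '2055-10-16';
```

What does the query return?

Rows in [2055-05-15, 2055-10-16): 2055-09-21, 2055-05-15 → 2 rows.

2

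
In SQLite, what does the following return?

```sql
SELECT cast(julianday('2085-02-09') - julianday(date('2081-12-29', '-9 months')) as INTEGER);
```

Adding -9 months to 2081-12-29 gives 2081-03-29.
2 days remain in March 2081 after the 29th (31 − 29).
Full months from April 2081 through January 2085 contribute their day counts.
Then 9 days into February 2085.
Total: 2 + 30 + 31 + 30 + 31 + 31 + 30 + 31 + 30 + 31 + 31 + 28 + 31 + 30 + 31 + 30 + 31 + 31 + 30 + 31 + 30 + 31 + 31 + 28 + 31 + 30 + 31 + 30 + 31 + 31 + 30 + 31 + 30 + 31 + 31 + 29 + 31 + 30 + 31 + 30 + 31 + 31 + 30 + 31 + 30 + 31 + 31 + 9 = 1413.

1413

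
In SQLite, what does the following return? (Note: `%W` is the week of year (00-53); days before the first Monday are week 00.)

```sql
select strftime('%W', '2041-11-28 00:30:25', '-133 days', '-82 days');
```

16

First apply '-133 days', '-82 days': 2041-11-28 00:30:25 → 2041-04-27 00:30:25.
2041-04-27 is a Saturday. SQLite's %W counts Mondays since the year started; the result is 16.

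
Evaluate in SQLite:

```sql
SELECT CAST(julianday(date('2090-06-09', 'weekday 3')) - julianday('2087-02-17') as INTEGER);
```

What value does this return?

`weekday 3` advances to the next Wednesday; 2090-06-09 is a Friday, so it moves forward to 2090-06-14.
11 days remain in February 2087 after the 17th (28 − 17).
Full months from March 2087 through May 2090 contribute their day counts.
Then 14 days into June 2090.
Total: 11 + 31 + 30 + 31 + 30 + 31 + 31 + 30 + 31 + 30 + 31 + 31 + 29 + 31 + 30 + 31 + 30 + 31 + 31 + 30 + 31 + 30 + 31 + 31 + 28 + 31 + 30 + 31 + 30 + 31 + 31 + 30 + 31 + 30 + 31 + 31 + 28 + 31 + 30 + 31 + 14 = 1213.

1213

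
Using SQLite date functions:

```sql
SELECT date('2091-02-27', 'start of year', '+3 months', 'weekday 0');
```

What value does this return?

2091-04-01

`start of year` rewinds 2091-02-27 to 2091-01-01.
Adding +3 months to 2091-01-01 gives 2091-04-01.
`weekday 0` advances to the next Sunday; 2091-04-01 is already a Sunday, so it stays at 2091-04-01.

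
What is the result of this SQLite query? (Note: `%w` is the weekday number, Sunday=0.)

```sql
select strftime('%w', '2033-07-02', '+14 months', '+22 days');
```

First apply '+14 months', '+22 days': 2033-07-02 → 2034-09-24.
2034-09-24 is a Sunday; with Sunday=0 that is 0.

0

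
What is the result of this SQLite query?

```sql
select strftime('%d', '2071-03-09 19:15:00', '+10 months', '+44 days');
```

First apply '+10 months', '+44 days': 2071-03-09 19:15:00 → 2072-02-22 19:15:00.
`%d` extracts the 2-digit day of month: 22.

22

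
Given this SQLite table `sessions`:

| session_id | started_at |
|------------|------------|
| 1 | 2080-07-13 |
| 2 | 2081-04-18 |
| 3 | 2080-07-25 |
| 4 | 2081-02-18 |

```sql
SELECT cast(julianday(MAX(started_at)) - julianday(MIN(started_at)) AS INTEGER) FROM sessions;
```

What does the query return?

279

MIN = 2080-07-13, MAX = 2081-04-18.
18 days remain in July 2080 after the 13th (31 − 13).
Full months from August 2080 through March 2081 contribute their day counts.
Then 18 days into April 2081.
Total: 18 + 31 + 30 + 31 + 30 + 31 + 31 + 28 + 31 + 18 = 279.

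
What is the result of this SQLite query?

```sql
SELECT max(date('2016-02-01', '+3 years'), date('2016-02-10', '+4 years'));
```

date('2016-02-01', '+3 years') → 2019-02-01.
date('2016-02-10', '+4 years') → 2020-02-10.
Later of the two is 2020-02-10.

2020-02-10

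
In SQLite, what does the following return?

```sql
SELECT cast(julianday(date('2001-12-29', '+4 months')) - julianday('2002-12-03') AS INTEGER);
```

-218

Adding +4 months to 2001-12-29 gives 2002-04-29.
1 day remains in April 2002 after the 29th (30 − 29).
Full months from May 2002 through November 2002 contribute their day counts.
Then 3 days into December 2002.
Total: 1 + 31 + 30 + 31 + 31 + 30 + 31 + 30 + 3 = 218.
The subtraction is earlier − later, so the result is −218 → -218.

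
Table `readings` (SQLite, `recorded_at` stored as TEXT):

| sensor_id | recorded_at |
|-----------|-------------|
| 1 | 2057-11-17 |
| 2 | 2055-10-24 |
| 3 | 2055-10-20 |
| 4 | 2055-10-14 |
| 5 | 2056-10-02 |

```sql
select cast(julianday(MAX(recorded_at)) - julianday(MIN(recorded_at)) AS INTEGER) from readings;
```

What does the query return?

765

MIN = 2055-10-14, MAX = 2057-11-17.
17 days remain in October 2055 after the 14th (31 − 14).
Full months from November 2055 through October 2057 contribute their day counts.
Then 17 days into November 2057.
Total: 17 + 30 + 31 + 31 + 29 + 31 + 30 + 31 + 30 + 31 + 31 + 30 + 31 + 30 + 31 + 31 + 28 + 31 + 30 + 31 + 30 + 31 + 31 + 30 + 31 + 17 = 765.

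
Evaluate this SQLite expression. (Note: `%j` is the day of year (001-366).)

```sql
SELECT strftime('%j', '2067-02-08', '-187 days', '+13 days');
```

First apply '-187 days', '+13 days': 2067-02-08 → 2066-08-18.
Day-of-year for 2066-08-18: days since 2066-01-01 inclusive = 230, zero-padded to 230.

230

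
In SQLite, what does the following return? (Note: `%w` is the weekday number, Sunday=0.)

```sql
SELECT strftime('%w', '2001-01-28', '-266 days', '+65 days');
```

First apply '-266 days', '+65 days': 2001-01-28 → 2000-07-11.
2000-07-11 is a Tuesday; with Sunday=0 that is 2.

2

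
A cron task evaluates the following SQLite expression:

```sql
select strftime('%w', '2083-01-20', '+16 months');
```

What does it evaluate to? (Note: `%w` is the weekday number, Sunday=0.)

First apply '+16 months': 2083-01-20 → 2084-05-20.
2084-05-20 is a Saturday; with Sunday=0 that is 6.

6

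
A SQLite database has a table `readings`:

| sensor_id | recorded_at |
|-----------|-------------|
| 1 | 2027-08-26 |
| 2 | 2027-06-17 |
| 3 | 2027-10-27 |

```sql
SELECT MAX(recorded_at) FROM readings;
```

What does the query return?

MAX over {2027-06-17, 2027-08-26, 2027-10-27}.

2027-10-27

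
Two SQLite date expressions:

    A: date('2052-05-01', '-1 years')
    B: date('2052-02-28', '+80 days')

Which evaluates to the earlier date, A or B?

A = 2051-05-01.
B = 2052-05-18.
A is earlier.

A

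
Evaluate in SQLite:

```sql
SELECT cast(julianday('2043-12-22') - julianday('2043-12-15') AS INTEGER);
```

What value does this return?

Both dates are in December 2043: 22 − 15 = 7.

7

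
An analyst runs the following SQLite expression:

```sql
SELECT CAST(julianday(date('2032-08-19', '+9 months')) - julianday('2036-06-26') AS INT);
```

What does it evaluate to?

-1134

Adding +9 months to 2032-08-19 gives 2033-05-19.
12 days remain in May 2033 after the 19th (31 − 19).
Full months from June 2033 through May 2036 contribute their day counts.
Then 26 days into June 2036.
Total: 12 + 30 + 31 + 31 + 30 + 31 + 30 + 31 + 31 + 28 + 31 + 30 + 31 + 30 + 31 + 31 + 30 + 31 + 30 + 31 + 31 + 28 + 31 + 30 + 31 + 30 + 31 + 31 + 30 + 31 + 30 + 31 + 31 + 29 + 31 + 30 + 31 + 26 = 1134.
The subtraction is earlier − later, so the result is −1134 → -1134.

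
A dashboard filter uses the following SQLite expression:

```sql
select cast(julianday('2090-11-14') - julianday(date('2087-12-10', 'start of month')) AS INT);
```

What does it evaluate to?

`start of month` rewinds 2087-12-10 to 2087-12-01.
30 days remain in December 2087 after the 1st (31 − 1).
Full months from January 2088 through October 2090 contribute their day counts.
Then 14 days into November 2090.
Total: 30 + 31 + 29 + 31 + 30 + 31 + 30 + 31 + 31 + 30 + 31 + 30 + 31 + 31 + 28 + 31 + 30 + 31 + 30 + 31 + 31 + 30 + 31 + 30 + 31 + 31 + 28 + 31 + 30 + 31 + 30 + 31 + 31 + 30 + 31 + 14 = 1079.

1079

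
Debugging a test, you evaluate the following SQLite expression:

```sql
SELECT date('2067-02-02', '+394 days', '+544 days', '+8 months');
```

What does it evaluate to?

2070-04-28

Applying '+394 days' to 2067-02-02: counting 394 days forward gives 2068-03-02.
Applying '+544 days' to 2068-03-02: counting 544 days forward gives 2069-08-28.
Adding +8 months to 2069-08-28 gives 2070-04-28.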